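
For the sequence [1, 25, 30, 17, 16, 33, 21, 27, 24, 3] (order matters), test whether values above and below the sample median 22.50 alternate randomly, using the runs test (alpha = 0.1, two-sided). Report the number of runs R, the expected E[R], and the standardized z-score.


Step 1: Compute median = 22.50; label A = above, B = below.
Labels in order: BAABBABAAB  (n_A = 5, n_B = 5)
Step 2: Count runs R = 7.
Step 3: Under H0 (random ordering), E[R] = 2*n_A*n_B/(n_A+n_B) + 1 = 2*5*5/10 + 1 = 6.0000.
        Var[R] = 2*n_A*n_B*(2*n_A*n_B - n_A - n_B) / ((n_A+n_B)^2 * (n_A+n_B-1)) = 2000/900 = 2.2222.
        SD[R] = 1.4907.
Step 4: Continuity-corrected z = (R - 0.5 - E[R]) / SD[R] = (7 - 0.5 - 6.0000) / 1.4907 = 0.3354.
Step 5: Two-sided p-value via normal approximation = 2*(1 - Phi(|z|)) = 0.737316.
Step 6: alpha = 0.1. fail to reject H0.

R = 7, z = 0.3354, p = 0.737316, fail to reject H0.


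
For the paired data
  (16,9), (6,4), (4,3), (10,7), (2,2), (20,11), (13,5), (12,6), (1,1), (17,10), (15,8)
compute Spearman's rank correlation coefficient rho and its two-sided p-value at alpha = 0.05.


Step 1: Rank x and y separately (midranks; no ties here).
rank(x): 16->9, 6->4, 4->3, 10->5, 2->2, 20->11, 13->7, 12->6, 1->1, 17->10, 15->8
rank(y): 9->9, 4->4, 3->3, 7->7, 2->2, 11->11, 5->5, 6->6, 1->1, 10->10, 8->8
Step 2: d_i = R_x(i) - R_y(i); compute d_i^2.
  (9-9)^2=0, (4-4)^2=0, (3-3)^2=0, (5-7)^2=4, (2-2)^2=0, (11-11)^2=0, (7-5)^2=4, (6-6)^2=0, (1-1)^2=0, (10-10)^2=0, (8-8)^2=0
sum(d^2) = 8.
Step 3: rho = 1 - 6*8 / (11*(11^2 - 1)) = 1 - 48/1320 = 0.963636.
Step 4: Under H0, t = rho * sqrt((n-2)/(1-rho^2)) = 10.8186 ~ t(9).
Step 5: Two-sided p-value from the t-distribution with 9 df = 0.000002.
Step 6: alpha = 0.05. reject H0.

rho = 0.9636, p = 0.000002, reject H0 at alpha = 0.05.


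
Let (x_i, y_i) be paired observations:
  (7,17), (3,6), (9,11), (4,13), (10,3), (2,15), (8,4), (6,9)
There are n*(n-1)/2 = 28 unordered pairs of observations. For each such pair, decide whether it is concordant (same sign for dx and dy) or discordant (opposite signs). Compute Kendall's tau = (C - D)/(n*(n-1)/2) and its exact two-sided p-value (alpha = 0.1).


Step 1: Enumerate the 28 unordered pairs (i,j) with i<j and classify each by sign(x_j-x_i) * sign(y_j-y_i).
  (1,2):dx=-4,dy=-11->C; (1,3):dx=+2,dy=-6->D; (1,4):dx=-3,dy=-4->C; (1,5):dx=+3,dy=-14->D
  (1,6):dx=-5,dy=-2->C; (1,7):dx=+1,dy=-13->D; (1,8):dx=-1,dy=-8->C; (2,3):dx=+6,dy=+5->C
  (2,4):dx=+1,dy=+7->C; (2,5):dx=+7,dy=-3->D; (2,6):dx=-1,dy=+9->D; (2,7):dx=+5,dy=-2->D
  (2,8):dx=+3,dy=+3->C; (3,4):dx=-5,dy=+2->D; (3,5):dx=+1,dy=-8->D; (3,6):dx=-7,dy=+4->D
  (3,7):dx=-1,dy=-7->C; (3,8):dx=-3,dy=-2->C; (4,5):dx=+6,dy=-10->D; (4,6):dx=-2,dy=+2->D
  (4,7):dx=+4,dy=-9->D; (4,8):dx=+2,dy=-4->D; (5,6):dx=-8,dy=+12->D; (5,7):dx=-2,dy=+1->D
  (5,8):dx=-4,dy=+6->D; (6,7):dx=+6,dy=-11->D; (6,8):dx=+4,dy=-6->D; (7,8):dx=-2,dy=+5->D
Step 2: C = 9, D = 19, total pairs = 28.
Step 3: tau = (C - D)/(n(n-1)/2) = (9 - 19)/28 = -0.357143.
Step 4: Exact two-sided p-value (enumerate n! = 40320 permutations of y under H0): p = 0.275099.
Step 5: alpha = 0.1. fail to reject H0.

tau_b = -0.3571 (C=9, D=19), p = 0.275099, fail to reject H0.


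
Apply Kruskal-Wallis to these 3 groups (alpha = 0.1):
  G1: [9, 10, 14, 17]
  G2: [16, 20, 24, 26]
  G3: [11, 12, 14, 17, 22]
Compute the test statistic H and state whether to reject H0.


Step 1: Combine all N = 13 observations and assign midranks.
sorted (value, group, rank): (9,G1,1), (10,G1,2), (11,G3,3), (12,G3,4), (14,G1,5.5), (14,G3,5.5), (16,G2,7), (17,G1,8.5), (17,G3,8.5), (20,G2,10), (22,G3,11), (24,G2,12), (26,G2,13)
Step 2: Sum ranks within each group.
R_1 = 17 (n_1 = 4)
R_2 = 42 (n_2 = 4)
R_3 = 32 (n_3 = 5)
Step 3: H = 12/(N(N+1)) * sum(R_i^2/n_i) - 3(N+1)
     = 12/(13*14) * (17^2/4 + 42^2/4 + 32^2/5) - 3*14
     = 0.065934 * 718.05 - 42
     = 5.343956.
Step 4: Ties present; correction factor C = 1 - 12/(13^3 - 13) = 0.994505. Corrected H = 5.343956 / 0.994505 = 5.373481.
Step 5: Under H0, H ~ chi^2(2); p-value = 0.068103.
Step 6: alpha = 0.1. reject H0.

H = 5.3735, df = 2, p = 0.068103, reject H0.


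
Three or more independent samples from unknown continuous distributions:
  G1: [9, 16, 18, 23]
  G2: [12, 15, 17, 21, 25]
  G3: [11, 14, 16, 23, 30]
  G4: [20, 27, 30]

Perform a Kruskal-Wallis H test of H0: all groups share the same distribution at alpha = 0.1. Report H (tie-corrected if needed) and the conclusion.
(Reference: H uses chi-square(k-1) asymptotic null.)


Step 1: Combine all N = 17 observations and assign midranks.
sorted (value, group, rank): (9,G1,1), (11,G3,2), (12,G2,3), (14,G3,4), (15,G2,5), (16,G1,6.5), (16,G3,6.5), (17,G2,8), (18,G1,9), (20,G4,10), (21,G2,11), (23,G1,12.5), (23,G3,12.5), (25,G2,14), (27,G4,15), (30,G3,16.5), (30,G4,16.5)
Step 2: Sum ranks within each group.
R_1 = 29 (n_1 = 4)
R_2 = 41 (n_2 = 5)
R_3 = 41.5 (n_3 = 5)
R_4 = 41.5 (n_4 = 3)
Step 3: H = 12/(N(N+1)) * sum(R_i^2/n_i) - 3(N+1)
     = 12/(17*18) * (29^2/4 + 41^2/5 + 41.5^2/5 + 41.5^2/3) - 3*18
     = 0.039216 * 1464.98 - 54
     = 3.450327.
Step 4: Ties present; correction factor C = 1 - 18/(17^3 - 17) = 0.996324. Corrected H = 3.450327 / 0.996324 = 3.463059.
Step 5: Under H0, H ~ chi^2(3); p-value = 0.325585.
Step 6: alpha = 0.1. fail to reject H0.

H = 3.4631, df = 3, p = 0.325585, fail to reject H0.


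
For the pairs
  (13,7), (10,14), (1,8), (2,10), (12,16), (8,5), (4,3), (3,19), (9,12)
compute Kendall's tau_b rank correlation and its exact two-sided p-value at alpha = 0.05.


Step 1: Enumerate the 36 unordered pairs (i,j) with i<j and classify each by sign(x_j-x_i) * sign(y_j-y_i).
  (1,2):dx=-3,dy=+7->D; (1,3):dx=-12,dy=+1->D; (1,4):dx=-11,dy=+3->D; (1,5):dx=-1,dy=+9->D
  (1,6):dx=-5,dy=-2->C; (1,7):dx=-9,dy=-4->C; (1,8):dx=-10,dy=+12->D; (1,9):dx=-4,dy=+5->D
  (2,3):dx=-9,dy=-6->C; (2,4):dx=-8,dy=-4->C; (2,5):dx=+2,dy=+2->C; (2,6):dx=-2,dy=-9->C
  (2,7):dx=-6,dy=-11->C; (2,8):dx=-7,dy=+5->D; (2,9):dx=-1,dy=-2->C; (3,4):dx=+1,dy=+2->C
  (3,5):dx=+11,dy=+8->C; (3,6):dx=+7,dy=-3->D; (3,7):dx=+3,dy=-5->D; (3,8):dx=+2,dy=+11->C
  (3,9):dx=+8,dy=+4->C; (4,5):dx=+10,dy=+6->C; (4,6):dx=+6,dy=-5->D; (4,7):dx=+2,dy=-7->D
  (4,8):dx=+1,dy=+9->C; (4,9):dx=+7,dy=+2->C; (5,6):dx=-4,dy=-11->C; (5,7):dx=-8,dy=-13->C
  (5,8):dx=-9,dy=+3->D; (5,9):dx=-3,dy=-4->C; (6,7):dx=-4,dy=-2->C; (6,8):dx=-5,dy=+14->D
  (6,9):dx=+1,dy=+7->C; (7,8):dx=-1,dy=+16->D; (7,9):dx=+5,dy=+9->C; (8,9):dx=+6,dy=-7->D
Step 2: C = 21, D = 15, total pairs = 36.
Step 3: tau = (C - D)/(n(n-1)/2) = (21 - 15)/36 = 0.166667.
Step 4: Exact two-sided p-value (enumerate n! = 362880 permutations of y under H0): p = 0.612202.
Step 5: alpha = 0.05. fail to reject H0.

tau_b = 0.1667 (C=21, D=15), p = 0.612202, fail to reject H0.


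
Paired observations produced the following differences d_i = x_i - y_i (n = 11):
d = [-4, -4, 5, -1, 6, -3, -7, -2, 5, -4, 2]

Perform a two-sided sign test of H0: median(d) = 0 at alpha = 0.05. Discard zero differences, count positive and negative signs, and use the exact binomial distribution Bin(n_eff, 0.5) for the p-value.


Step 1: Discard zero differences. Original n = 11; n_eff = number of nonzero differences = 11.
Nonzero differences (with sign): -4, -4, +5, -1, +6, -3, -7, -2, +5, -4, +2
Step 2: Count signs: positive = 4, negative = 7.
Step 3: Under H0: P(positive) = 0.5, so the number of positives S ~ Bin(11, 0.5).
Step 4: Two-sided exact p-value = sum of Bin(11,0.5) probabilities at or below the observed probability = 0.548828.
Step 5: alpha = 0.05. fail to reject H0.

n_eff = 11, pos = 4, neg = 7, p = 0.548828, fail to reject H0.


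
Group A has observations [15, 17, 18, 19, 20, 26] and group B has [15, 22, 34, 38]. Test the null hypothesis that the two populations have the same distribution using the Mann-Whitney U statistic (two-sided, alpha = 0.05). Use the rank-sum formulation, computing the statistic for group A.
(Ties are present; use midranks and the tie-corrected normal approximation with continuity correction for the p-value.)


Step 1: Combine and sort all 10 observations; assign midranks.
sorted (value, group): (15,X), (15,Y), (17,X), (18,X), (19,X), (20,X), (22,Y), (26,X), (34,Y), (38,Y)
ranks: 15->1.5, 15->1.5, 17->3, 18->4, 19->5, 20->6, 22->7, 26->8, 34->9, 38->10
Step 2: Rank sum for X: R1 = 1.5 + 3 + 4 + 5 + 6 + 8 = 27.5.
Step 3: U_X = R1 - n1(n1+1)/2 = 27.5 - 6*7/2 = 27.5 - 21 = 6.5.
       U_Y = n1*n2 - U_X = 24 - 6.5 = 17.5.
Step 4: Ties are present, so use the tie-corrected normal approximation (with continuity correction) for the p-value.
Step 5: p-value = 0.284958; compare to alpha = 0.05. fail to reject H0.

U_X = 6.5, p = 0.284958, fail to reject H0 at alpha = 0.05.


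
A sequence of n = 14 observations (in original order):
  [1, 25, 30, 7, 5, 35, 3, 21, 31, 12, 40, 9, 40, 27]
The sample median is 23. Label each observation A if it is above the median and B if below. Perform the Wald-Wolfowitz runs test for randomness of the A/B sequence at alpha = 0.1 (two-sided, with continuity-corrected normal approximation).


Step 1: Compute median = 23; label A = above, B = below.
Labels in order: BAABBABBABABAA  (n_A = 7, n_B = 7)
Step 2: Count runs R = 10.
Step 3: Under H0 (random ordering), E[R] = 2*n_A*n_B/(n_A+n_B) + 1 = 2*7*7/14 + 1 = 8.0000.
        Var[R] = 2*n_A*n_B*(2*n_A*n_B - n_A - n_B) / ((n_A+n_B)^2 * (n_A+n_B-1)) = 8232/2548 = 3.2308.
        SD[R] = 1.7974.
Step 4: Continuity-corrected z = (R - 0.5 - E[R]) / SD[R] = (10 - 0.5 - 8.0000) / 1.7974 = 0.8345.
Step 5: Two-sided p-value via normal approximation = 2*(1 - Phi(|z|)) = 0.403986.
Step 6: alpha = 0.1. fail to reject H0.

R = 10, z = 0.8345, p = 0.403986, fail to reject H0.


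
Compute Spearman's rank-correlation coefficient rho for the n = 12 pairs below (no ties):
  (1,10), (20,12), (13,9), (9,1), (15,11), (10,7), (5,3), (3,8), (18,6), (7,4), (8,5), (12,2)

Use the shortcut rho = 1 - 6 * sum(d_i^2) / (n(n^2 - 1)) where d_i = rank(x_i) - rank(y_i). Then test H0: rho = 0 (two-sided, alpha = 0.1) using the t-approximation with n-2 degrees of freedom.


Step 1: Rank x and y separately (midranks; no ties here).
rank(x): 1->1, 20->12, 13->9, 9->6, 15->10, 10->7, 5->3, 3->2, 18->11, 7->4, 8->5, 12->8
rank(y): 10->10, 12->12, 9->9, 1->1, 11->11, 7->7, 3->3, 8->8, 6->6, 4->4, 5->5, 2->2
Step 2: d_i = R_x(i) - R_y(i); compute d_i^2.
  (1-10)^2=81, (12-12)^2=0, (9-9)^2=0, (6-1)^2=25, (10-11)^2=1, (7-7)^2=0, (3-3)^2=0, (2-8)^2=36, (11-6)^2=25, (4-4)^2=0, (5-5)^2=0, (8-2)^2=36
sum(d^2) = 204.
Step 3: rho = 1 - 6*204 / (12*(12^2 - 1)) = 1 - 1224/1716 = 0.286713.
Step 4: Under H0, t = rho * sqrt((n-2)/(1-rho^2)) = 0.9464 ~ t(10).
Step 5: Two-sided p-value from the t-distribution with 10 df = 0.366251.
Step 6: alpha = 0.1. fail to reject H0.

rho = 0.2867, p = 0.366251, fail to reject H0 at alpha = 0.1.


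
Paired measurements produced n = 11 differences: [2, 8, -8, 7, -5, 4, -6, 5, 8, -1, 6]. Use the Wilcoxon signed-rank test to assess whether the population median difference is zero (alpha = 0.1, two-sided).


Step 1: Drop any zero differences (none here) and take |d_i|.
|d| = [2, 8, 8, 7, 5, 4, 6, 5, 8, 1, 6]
Step 2: Midrank |d_i| (ties get averaged ranks).
ranks: |2|->2, |8|->10, |8|->10, |7|->8, |5|->4.5, |4|->3, |6|->6.5, |5|->4.5, |8|->10, |1|->1, |6|->6.5
Step 3: Attach original signs; sum ranks with positive sign and with negative sign.
W+ = 2 + 10 + 8 + 3 + 4.5 + 10 + 6.5 = 44
W- = 10 + 4.5 + 6.5 + 1 = 22
(Check: W+ + W- = 66 should equal n(n+1)/2 = 66.)
Step 4: Test statistic W = min(W+, W-) = 22.
Step 5: Ties in |d|, so use the tie-corrected normal approximation.
        E[W] = n(n+1)/4 = 11*12/4 = 33.
        Tie groups: |d|=5 (t=2), |d|=6 (t=2), |d|=8 (t=3); sum(t^3 - t) = 36.
        Var[W] = n(n+1)(2n+1)/24 - sum(t^3-t)/48 = 3036/24 - 36/48 = 125.75.
        z = (W - E[W]) / sqrt(Var[W]) = (22 - 33) / 11.2138 = -0.9809.
        Two-sided p = 2*Phi(z) = 0.326627.
Step 6: alpha = 0.1. fail to reject H0.

W+ = 44, W- = 22, W = min = 22, p = 0.326627, fail to reject H0.


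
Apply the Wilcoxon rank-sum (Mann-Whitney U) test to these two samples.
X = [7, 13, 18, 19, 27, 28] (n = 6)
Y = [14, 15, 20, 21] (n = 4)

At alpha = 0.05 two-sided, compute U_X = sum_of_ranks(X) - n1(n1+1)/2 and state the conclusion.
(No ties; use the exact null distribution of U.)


Step 1: Combine and sort all 10 observations; assign midranks.
sorted (value, group): (7,X), (13,X), (14,Y), (15,Y), (18,X), (19,X), (20,Y), (21,Y), (27,X), (28,X)
ranks: 7->1, 13->2, 14->3, 15->4, 18->5, 19->6, 20->7, 21->8, 27->9, 28->10
Step 2: Rank sum for X: R1 = 1 + 2 + 5 + 6 + 9 + 10 = 33.
Step 3: U_X = R1 - n1(n1+1)/2 = 33 - 6*7/2 = 33 - 21 = 12.
       U_Y = n1*n2 - U_X = 24 - 12 = 12.
Step 4: No ties, so the exact null distribution of U (based on enumerating the C(10,6) = 210 equally likely rank assignments) gives the two-sided p-value.
Step 5: p-value = 1.000000; compare to alpha = 0.05. fail to reject H0.

U_X = 12, p = 1.000000, fail to reject H0 at alpha = 0.05.


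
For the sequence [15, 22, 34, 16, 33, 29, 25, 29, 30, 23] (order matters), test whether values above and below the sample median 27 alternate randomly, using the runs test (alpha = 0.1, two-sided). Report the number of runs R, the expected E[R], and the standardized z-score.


Step 1: Compute median = 27; label A = above, B = below.
Labels in order: BBABAABAAB  (n_A = 5, n_B = 5)
Step 2: Count runs R = 7.
Step 3: Under H0 (random ordering), E[R] = 2*n_A*n_B/(n_A+n_B) + 1 = 2*5*5/10 + 1 = 6.0000.
        Var[R] = 2*n_A*n_B*(2*n_A*n_B - n_A - n_B) / ((n_A+n_B)^2 * (n_A+n_B-1)) = 2000/900 = 2.2222.
        SD[R] = 1.4907.
Step 4: Continuity-corrected z = (R - 0.5 - E[R]) / SD[R] = (7 - 0.5 - 6.0000) / 1.4907 = 0.3354.
Step 5: Two-sided p-value via normal approximation = 2*(1 - Phi(|z|)) = 0.737316.
Step 6: alpha = 0.1. fail to reject H0.

R = 7, z = 0.3354, p = 0.737316, fail to reject H0.


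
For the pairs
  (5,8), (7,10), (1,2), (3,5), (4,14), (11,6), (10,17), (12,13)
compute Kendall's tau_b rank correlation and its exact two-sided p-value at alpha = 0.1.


Step 1: Enumerate the 28 unordered pairs (i,j) with i<j and classify each by sign(x_j-x_i) * sign(y_j-y_i).
  (1,2):dx=+2,dy=+2->C; (1,3):dx=-4,dy=-6->C; (1,4):dx=-2,dy=-3->C; (1,5):dx=-1,dy=+6->D
  (1,6):dx=+6,dy=-2->D; (1,7):dx=+5,dy=+9->C; (1,8):dx=+7,dy=+5->C; (2,3):dx=-6,dy=-8->C
  (2,4):dx=-4,dy=-5->C; (2,5):dx=-3,dy=+4->D; (2,6):dx=+4,dy=-4->D; (2,7):dx=+3,dy=+7->C
  (2,8):dx=+5,dy=+3->C; (3,4):dx=+2,dy=+3->C; (3,5):dx=+3,dy=+12->C; (3,6):dx=+10,dy=+4->C
  (3,7):dx=+9,dy=+15->C; (3,8):dx=+11,dy=+11->C; (4,5):dx=+1,dy=+9->C; (4,6):dx=+8,dy=+1->C
  (4,7):dx=+7,dy=+12->C; (4,8):dx=+9,dy=+8->C; (5,6):dx=+7,dy=-8->D; (5,7):dx=+6,dy=+3->C
  (5,8):dx=+8,dy=-1->D; (6,7):dx=-1,dy=+11->D; (6,8):dx=+1,dy=+7->C; (7,8):dx=+2,dy=-4->D
Step 2: C = 20, D = 8, total pairs = 28.
Step 3: tau = (C - D)/(n(n-1)/2) = (20 - 8)/28 = 0.428571.
Step 4: Exact two-sided p-value (enumerate n! = 40320 permutations of y under H0): p = 0.178869.
Step 5: alpha = 0.1. fail to reject H0.

tau_b = 0.4286 (C=20, D=8), p = 0.178869, fail to reject H0.


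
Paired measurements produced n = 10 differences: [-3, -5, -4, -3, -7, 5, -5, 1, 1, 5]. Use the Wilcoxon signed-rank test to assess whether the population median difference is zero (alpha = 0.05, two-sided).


Step 1: Drop any zero differences (none here) and take |d_i|.
|d| = [3, 5, 4, 3, 7, 5, 5, 1, 1, 5]
Step 2: Midrank |d_i| (ties get averaged ranks).
ranks: |3|->3.5, |5|->7.5, |4|->5, |3|->3.5, |7|->10, |5|->7.5, |5|->7.5, |1|->1.5, |1|->1.5, |5|->7.5
Step 3: Attach original signs; sum ranks with positive sign and with negative sign.
W+ = 7.5 + 1.5 + 1.5 + 7.5 = 18
W- = 3.5 + 7.5 + 5 + 3.5 + 10 + 7.5 = 37
(Check: W+ + W- = 55 should equal n(n+1)/2 = 55.)
Step 4: Test statistic W = min(W+, W-) = 18.
Step 5: Ties in |d|, so use the tie-corrected normal approximation.
        E[W] = n(n+1)/4 = 10*11/4 = 27.5.
        Tie groups: |d|=1 (t=2), |d|=3 (t=2), |d|=5 (t=4); sum(t^3 - t) = 72.
        Var[W] = n(n+1)(2n+1)/24 - sum(t^3-t)/48 = 2310/24 - 72/48 = 94.75.
        z = (W - E[W]) / sqrt(Var[W]) = (18 - 27.5) / 9.7340 = -0.9760.
        Two-sided p = 2*Phi(z) = 0.329082.
Step 6: alpha = 0.05. fail to reject H0.

W+ = 18, W- = 37, W = min = 18, p = 0.329082, fail to reject H0.


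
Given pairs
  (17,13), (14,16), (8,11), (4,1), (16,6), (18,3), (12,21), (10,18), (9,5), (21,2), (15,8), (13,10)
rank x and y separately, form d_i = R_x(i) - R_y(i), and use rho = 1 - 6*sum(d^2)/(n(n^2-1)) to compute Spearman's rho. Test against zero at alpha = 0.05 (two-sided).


Step 1: Rank x and y separately (midranks; no ties here).
rank(x): 17->10, 14->7, 8->2, 4->1, 16->9, 18->11, 12->5, 10->4, 9->3, 21->12, 15->8, 13->6
rank(y): 13->9, 16->10, 11->8, 1->1, 6->5, 3->3, 21->12, 18->11, 5->4, 2->2, 8->6, 10->7
Step 2: d_i = R_x(i) - R_y(i); compute d_i^2.
  (10-9)^2=1, (7-10)^2=9, (2-8)^2=36, (1-1)^2=0, (9-5)^2=16, (11-3)^2=64, (5-12)^2=49, (4-11)^2=49, (3-4)^2=1, (12-2)^2=100, (8-6)^2=4, (6-7)^2=1
sum(d^2) = 330.
Step 3: rho = 1 - 6*330 / (12*(12^2 - 1)) = 1 - 1980/1716 = -0.153846.
Step 4: Under H0, t = rho * sqrt((n-2)/(1-rho^2)) = -0.4924 ~ t(10).
Step 5: Two-sided p-value from the t-distribution with 10 df = 0.633091.
Step 6: alpha = 0.05. fail to reject H0.

rho = -0.1538, p = 0.633091, fail to reject H0 at alpha = 0.05.


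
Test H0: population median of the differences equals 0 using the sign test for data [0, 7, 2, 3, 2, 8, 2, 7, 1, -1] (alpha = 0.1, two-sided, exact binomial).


Step 1: Discard zero differences. Original n = 10; n_eff = number of nonzero differences = 9.
Nonzero differences (with sign): +7, +2, +3, +2, +8, +2, +7, +1, -1
Step 2: Count signs: positive = 8, negative = 1.
Step 3: Under H0: P(positive) = 0.5, so the number of positives S ~ Bin(9, 0.5).
Step 4: Two-sided exact p-value = sum of Bin(9,0.5) probabilities at or below the observed probability = 0.039062.
Step 5: alpha = 0.1. reject H0.

n_eff = 9, pos = 8, neg = 1, p = 0.039062, reject H0.


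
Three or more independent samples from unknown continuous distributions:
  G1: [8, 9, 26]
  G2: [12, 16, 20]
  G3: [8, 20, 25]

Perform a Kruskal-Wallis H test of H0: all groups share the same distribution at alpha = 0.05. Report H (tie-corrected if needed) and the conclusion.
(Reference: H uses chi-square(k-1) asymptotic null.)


Step 1: Combine all N = 9 observations and assign midranks.
sorted (value, group, rank): (8,G1,1.5), (8,G3,1.5), (9,G1,3), (12,G2,4), (16,G2,5), (20,G2,6.5), (20,G3,6.5), (25,G3,8), (26,G1,9)
Step 2: Sum ranks within each group.
R_1 = 13.5 (n_1 = 3)
R_2 = 15.5 (n_2 = 3)
R_3 = 16 (n_3 = 3)
Step 3: H = 12/(N(N+1)) * sum(R_i^2/n_i) - 3(N+1)
     = 12/(9*10) * (13.5^2/3 + 15.5^2/3 + 16^2/3) - 3*10
     = 0.133333 * 226.167 - 30
     = 0.155556.
Step 4: Ties present; correction factor C = 1 - 12/(9^3 - 9) = 0.983333. Corrected H = 0.155556 / 0.983333 = 0.158192.
Step 5: Under H0, H ~ chi^2(2); p-value = 0.923951.
Step 6: alpha = 0.05. fail to reject H0.

H = 0.1582, df = 2, p = 0.923951, fail to reject H0.


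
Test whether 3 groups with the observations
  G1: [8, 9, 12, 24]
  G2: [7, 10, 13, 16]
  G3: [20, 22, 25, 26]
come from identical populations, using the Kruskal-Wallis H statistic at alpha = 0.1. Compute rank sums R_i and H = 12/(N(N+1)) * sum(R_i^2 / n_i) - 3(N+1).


Step 1: Combine all N = 12 observations and assign midranks.
sorted (value, group, rank): (7,G2,1), (8,G1,2), (9,G1,3), (10,G2,4), (12,G1,5), (13,G2,6), (16,G2,7), (20,G3,8), (22,G3,9), (24,G1,10), (25,G3,11), (26,G3,12)
Step 2: Sum ranks within each group.
R_1 = 20 (n_1 = 4)
R_2 = 18 (n_2 = 4)
R_3 = 40 (n_3 = 4)
Step 3: H = 12/(N(N+1)) * sum(R_i^2/n_i) - 3(N+1)
     = 12/(12*13) * (20^2/4 + 18^2/4 + 40^2/4) - 3*13
     = 0.076923 * 581 - 39
     = 5.692308.
Step 4: No ties, so H is used without correction.
Step 5: Under H0, H ~ chi^2(2); p-value = 0.058067.
Step 6: alpha = 0.1. reject H0.

H = 5.6923, df = 2, p = 0.058067, reject H0.


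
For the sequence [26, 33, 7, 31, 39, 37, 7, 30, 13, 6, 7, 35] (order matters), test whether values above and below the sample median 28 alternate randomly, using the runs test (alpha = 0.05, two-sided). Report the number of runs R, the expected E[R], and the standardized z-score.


Step 1: Compute median = 28; label A = above, B = below.
Labels in order: BABAAABABBBA  (n_A = 6, n_B = 6)
Step 2: Count runs R = 8.
Step 3: Under H0 (random ordering), E[R] = 2*n_A*n_B/(n_A+n_B) + 1 = 2*6*6/12 + 1 = 7.0000.
        Var[R] = 2*n_A*n_B*(2*n_A*n_B - n_A - n_B) / ((n_A+n_B)^2 * (n_A+n_B-1)) = 4320/1584 = 2.7273.
        SD[R] = 1.6514.
Step 4: Continuity-corrected z = (R - 0.5 - E[R]) / SD[R] = (8 - 0.5 - 7.0000) / 1.6514 = 0.3028.
Step 5: Two-sided p-value via normal approximation = 2*(1 - Phi(|z|)) = 0.762069.
Step 6: alpha = 0.05. fail to reject H0.

R = 8, z = 0.3028, p = 0.762069, fail to reject H0.


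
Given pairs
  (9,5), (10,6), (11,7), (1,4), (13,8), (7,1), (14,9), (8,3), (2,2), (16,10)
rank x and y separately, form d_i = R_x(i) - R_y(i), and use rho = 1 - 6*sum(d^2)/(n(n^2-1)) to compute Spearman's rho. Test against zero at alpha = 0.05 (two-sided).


Step 1: Rank x and y separately (midranks; no ties here).
rank(x): 9->5, 10->6, 11->7, 1->1, 13->8, 7->3, 14->9, 8->4, 2->2, 16->10
rank(y): 5->5, 6->6, 7->7, 4->4, 8->8, 1->1, 9->9, 3->3, 2->2, 10->10
Step 2: d_i = R_x(i) - R_y(i); compute d_i^2.
  (5-5)^2=0, (6-6)^2=0, (7-7)^2=0, (1-4)^2=9, (8-8)^2=0, (3-1)^2=4, (9-9)^2=0, (4-3)^2=1, (2-2)^2=0, (10-10)^2=0
sum(d^2) = 14.
Step 3: rho = 1 - 6*14 / (10*(10^2 - 1)) = 1 - 84/990 = 0.915152.
Step 4: Under H0, t = rho * sqrt((n-2)/(1-rho^2)) = 6.4212 ~ t(8).
Step 5: Two-sided p-value from the t-distribution with 8 df = 0.000204.
Step 6: alpha = 0.05. reject H0.

rho = 0.9152, p = 0.000204, reject H0 at alpha = 0.05.


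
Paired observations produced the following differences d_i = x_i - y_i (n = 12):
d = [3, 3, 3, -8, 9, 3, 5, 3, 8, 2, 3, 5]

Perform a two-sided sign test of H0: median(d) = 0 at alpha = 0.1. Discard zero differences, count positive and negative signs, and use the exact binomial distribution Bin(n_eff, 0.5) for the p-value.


Step 1: Discard zero differences. Original n = 12; n_eff = number of nonzero differences = 12.
Nonzero differences (with sign): +3, +3, +3, -8, +9, +3, +5, +3, +8, +2, +3, +5
Step 2: Count signs: positive = 11, negative = 1.
Step 3: Under H0: P(positive) = 0.5, so the number of positives S ~ Bin(12, 0.5).
Step 4: Two-sided exact p-value = sum of Bin(12,0.5) probabilities at or below the observed probability = 0.006348.
Step 5: alpha = 0.1. reject H0.

n_eff = 12, pos = 11, neg = 1, p = 0.006348, reject H0.


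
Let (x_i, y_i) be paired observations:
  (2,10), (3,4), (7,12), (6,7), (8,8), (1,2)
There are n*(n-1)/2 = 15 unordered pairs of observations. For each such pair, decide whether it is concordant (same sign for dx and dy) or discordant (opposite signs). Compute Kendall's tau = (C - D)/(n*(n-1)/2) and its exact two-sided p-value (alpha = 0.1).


Step 1: Enumerate the 15 unordered pairs (i,j) with i<j and classify each by sign(x_j-x_i) * sign(y_j-y_i).
  (1,2):dx=+1,dy=-6->D; (1,3):dx=+5,dy=+2->C; (1,4):dx=+4,dy=-3->D; (1,5):dx=+6,dy=-2->D
  (1,6):dx=-1,dy=-8->C; (2,3):dx=+4,dy=+8->C; (2,4):dx=+3,dy=+3->C; (2,5):dx=+5,dy=+4->C
  (2,6):dx=-2,dy=-2->C; (3,4):dx=-1,dy=-5->C; (3,5):dx=+1,dy=-4->D; (3,6):dx=-6,dy=-10->C
  (4,5):dx=+2,dy=+1->C; (4,6):dx=-5,dy=-5->C; (5,6):dx=-7,dy=-6->C
Step 2: C = 11, D = 4, total pairs = 15.
Step 3: tau = (C - D)/(n(n-1)/2) = (11 - 4)/15 = 0.466667.
Step 4: Exact two-sided p-value (enumerate n! = 720 permutations of y under H0): p = 0.272222.
Step 5: alpha = 0.1. fail to reject H0.

tau_b = 0.4667 (C=11, D=4), p = 0.272222, fail to reject H0.


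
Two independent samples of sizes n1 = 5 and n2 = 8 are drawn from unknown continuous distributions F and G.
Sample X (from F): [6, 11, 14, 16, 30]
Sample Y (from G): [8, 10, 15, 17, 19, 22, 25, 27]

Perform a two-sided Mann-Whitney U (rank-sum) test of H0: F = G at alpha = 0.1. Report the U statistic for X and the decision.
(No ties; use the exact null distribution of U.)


Step 1: Combine and sort all 13 observations; assign midranks.
sorted (value, group): (6,X), (8,Y), (10,Y), (11,X), (14,X), (15,Y), (16,X), (17,Y), (19,Y), (22,Y), (25,Y), (27,Y), (30,X)
ranks: 6->1, 8->2, 10->3, 11->4, 14->5, 15->6, 16->7, 17->8, 19->9, 22->10, 25->11, 27->12, 30->13
Step 2: Rank sum for X: R1 = 1 + 4 + 5 + 7 + 13 = 30.
Step 3: U_X = R1 - n1(n1+1)/2 = 30 - 5*6/2 = 30 - 15 = 15.
       U_Y = n1*n2 - U_X = 40 - 15 = 25.
Step 4: No ties, so the exact null distribution of U (based on enumerating the C(13,5) = 1287 equally likely rank assignments) gives the two-sided p-value.
Step 5: p-value = 0.523699; compare to alpha = 0.1. fail to reject H0.

U_X = 15, p = 0.523699, fail to reject H0 at alpha = 0.1.


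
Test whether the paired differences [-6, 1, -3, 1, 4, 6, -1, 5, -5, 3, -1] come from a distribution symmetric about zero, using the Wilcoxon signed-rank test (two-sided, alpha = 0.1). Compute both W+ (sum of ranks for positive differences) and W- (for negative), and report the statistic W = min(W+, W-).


Step 1: Drop any zero differences (none here) and take |d_i|.
|d| = [6, 1, 3, 1, 4, 6, 1, 5, 5, 3, 1]
Step 2: Midrank |d_i| (ties get averaged ranks).
ranks: |6|->10.5, |1|->2.5, |3|->5.5, |1|->2.5, |4|->7, |6|->10.5, |1|->2.5, |5|->8.5, |5|->8.5, |3|->5.5, |1|->2.5
Step 3: Attach original signs; sum ranks with positive sign and with negative sign.
W+ = 2.5 + 2.5 + 7 + 10.5 + 8.5 + 5.5 = 36.5
W- = 10.5 + 5.5 + 2.5 + 8.5 + 2.5 = 29.5
(Check: W+ + W- = 66 should equal n(n+1)/2 = 66.)
Step 4: Test statistic W = min(W+, W-) = 29.5.
Step 5: Ties in |d|, so use the tie-corrected normal approximation.
        E[W] = n(n+1)/4 = 11*12/4 = 33.
        Tie groups: |d|=1 (t=4), |d|=3 (t=2), |d|=5 (t=2), |d|=6 (t=2); sum(t^3 - t) = 78.
        Var[W] = n(n+1)(2n+1)/24 - sum(t^3-t)/48 = 3036/24 - 78/48 = 124.875.
        z = (W - E[W]) / sqrt(Var[W]) = (29.5 - 33) / 11.1747 = -0.3132.
        Two-sided p = 2*Phi(z) = 0.754124.
Step 6: alpha = 0.1. fail to reject H0.

W+ = 36.5, W- = 29.5, W = min = 29.5, p = 0.754124, fail to reject H0.


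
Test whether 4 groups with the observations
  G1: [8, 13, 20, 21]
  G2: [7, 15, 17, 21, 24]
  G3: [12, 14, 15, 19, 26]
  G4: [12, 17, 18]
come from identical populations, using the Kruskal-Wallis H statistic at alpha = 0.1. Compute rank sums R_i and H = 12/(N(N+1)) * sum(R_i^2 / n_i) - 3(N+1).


Step 1: Combine all N = 17 observations and assign midranks.
sorted (value, group, rank): (7,G2,1), (8,G1,2), (12,G3,3.5), (12,G4,3.5), (13,G1,5), (14,G3,6), (15,G2,7.5), (15,G3,7.5), (17,G2,9.5), (17,G4,9.5), (18,G4,11), (19,G3,12), (20,G1,13), (21,G1,14.5), (21,G2,14.5), (24,G2,16), (26,G3,17)
Step 2: Sum ranks within each group.
R_1 = 34.5 (n_1 = 4)
R_2 = 48.5 (n_2 = 5)
R_3 = 46 (n_3 = 5)
R_4 = 24 (n_4 = 3)
Step 3: H = 12/(N(N+1)) * sum(R_i^2/n_i) - 3(N+1)
     = 12/(17*18) * (34.5^2/4 + 48.5^2/5 + 46^2/5 + 24^2/3) - 3*18
     = 0.039216 * 1383.21 - 54
     = 0.243627.
Step 4: Ties present; correction factor C = 1 - 24/(17^3 - 17) = 0.995098. Corrected H = 0.243627 / 0.995098 = 0.244828.
Step 5: Under H0, H ~ chi^2(3); p-value = 0.970047.
Step 6: alpha = 0.1. fail to reject H0.

H = 0.2448, df = 3, p = 0.970047, fail to reject H0.


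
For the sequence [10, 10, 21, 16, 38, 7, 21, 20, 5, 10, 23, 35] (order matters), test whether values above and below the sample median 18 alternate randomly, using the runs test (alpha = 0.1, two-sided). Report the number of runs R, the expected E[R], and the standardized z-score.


Step 1: Compute median = 18; label A = above, B = below.
Labels in order: BBABABAABBAA  (n_A = 6, n_B = 6)
Step 2: Count runs R = 8.
Step 3: Under H0 (random ordering), E[R] = 2*n_A*n_B/(n_A+n_B) + 1 = 2*6*6/12 + 1 = 7.0000.
        Var[R] = 2*n_A*n_B*(2*n_A*n_B - n_A - n_B) / ((n_A+n_B)^2 * (n_A+n_B-1)) = 4320/1584 = 2.7273.
        SD[R] = 1.6514.
Step 4: Continuity-corrected z = (R - 0.5 - E[R]) / SD[R] = (8 - 0.5 - 7.0000) / 1.6514 = 0.3028.
Step 5: Two-sided p-value via normal approximation = 2*(1 - Phi(|z|)) = 0.762069.
Step 6: alpha = 0.1. fail to reject H0.

R = 8, z = 0.3028, p = 0.762069, fail to reject H0.


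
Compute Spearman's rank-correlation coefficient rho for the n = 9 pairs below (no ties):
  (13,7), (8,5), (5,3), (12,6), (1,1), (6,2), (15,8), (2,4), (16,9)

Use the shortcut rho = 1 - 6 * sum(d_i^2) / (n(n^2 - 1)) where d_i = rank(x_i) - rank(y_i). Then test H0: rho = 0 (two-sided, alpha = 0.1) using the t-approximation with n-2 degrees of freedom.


Step 1: Rank x and y separately (midranks; no ties here).
rank(x): 13->7, 8->5, 5->3, 12->6, 1->1, 6->4, 15->8, 2->2, 16->9
rank(y): 7->7, 5->5, 3->3, 6->6, 1->1, 2->2, 8->8, 4->4, 9->9
Step 2: d_i = R_x(i) - R_y(i); compute d_i^2.
  (7-7)^2=0, (5-5)^2=0, (3-3)^2=0, (6-6)^2=0, (1-1)^2=0, (4-2)^2=4, (8-8)^2=0, (2-4)^2=4, (9-9)^2=0
sum(d^2) = 8.
Step 3: rho = 1 - 6*8 / (9*(9^2 - 1)) = 1 - 48/720 = 0.933333.
Step 4: Under H0, t = rho * sqrt((n-2)/(1-rho^2)) = 6.8783 ~ t(7).
Step 5: Two-sided p-value from the t-distribution with 7 df = 0.000236.
Step 6: alpha = 0.1. reject H0.

rho = 0.9333, p = 0.000236, reject H0 at alpha = 0.1.


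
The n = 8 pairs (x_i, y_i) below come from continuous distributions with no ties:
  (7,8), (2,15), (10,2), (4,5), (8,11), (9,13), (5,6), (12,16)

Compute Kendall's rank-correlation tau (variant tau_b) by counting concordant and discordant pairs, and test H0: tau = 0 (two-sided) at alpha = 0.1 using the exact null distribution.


Step 1: Enumerate the 28 unordered pairs (i,j) with i<j and classify each by sign(x_j-x_i) * sign(y_j-y_i).
  (1,2):dx=-5,dy=+7->D; (1,3):dx=+3,dy=-6->D; (1,4):dx=-3,dy=-3->C; (1,5):dx=+1,dy=+3->C
  (1,6):dx=+2,dy=+5->C; (1,7):dx=-2,dy=-2->C; (1,8):dx=+5,dy=+8->C; (2,3):dx=+8,dy=-13->D
  (2,4):dx=+2,dy=-10->D; (2,5):dx=+6,dy=-4->D; (2,6):dx=+7,dy=-2->D; (2,7):dx=+3,dy=-9->D
  (2,8):dx=+10,dy=+1->C; (3,4):dx=-6,dy=+3->D; (3,5):dx=-2,dy=+9->D; (3,6):dx=-1,dy=+11->D
  (3,7):dx=-5,dy=+4->D; (3,8):dx=+2,dy=+14->C; (4,5):dx=+4,dy=+6->C; (4,6):dx=+5,dy=+8->C
  (4,7):dx=+1,dy=+1->C; (4,8):dx=+8,dy=+11->C; (5,6):dx=+1,dy=+2->C; (5,7):dx=-3,dy=-5->C
  (5,8):dx=+4,dy=+5->C; (6,7):dx=-4,dy=-7->C; (6,8):dx=+3,dy=+3->C; (7,8):dx=+7,dy=+10->C
Step 2: C = 17, D = 11, total pairs = 28.
Step 3: tau = (C - D)/(n(n-1)/2) = (17 - 11)/28 = 0.214286.
Step 4: Exact two-sided p-value (enumerate n! = 40320 permutations of y under H0): p = 0.548413.
Step 5: alpha = 0.1. fail to reject H0.

tau_b = 0.2143 (C=17, D=11), p = 0.548413, fail to reject H0.


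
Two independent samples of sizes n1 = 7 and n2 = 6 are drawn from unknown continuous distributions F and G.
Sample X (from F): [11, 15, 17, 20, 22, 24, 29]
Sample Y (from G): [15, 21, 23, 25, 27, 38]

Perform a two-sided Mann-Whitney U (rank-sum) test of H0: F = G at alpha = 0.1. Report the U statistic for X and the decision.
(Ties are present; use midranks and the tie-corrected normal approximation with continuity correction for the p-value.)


Step 1: Combine and sort all 13 observations; assign midranks.
sorted (value, group): (11,X), (15,X), (15,Y), (17,X), (20,X), (21,Y), (22,X), (23,Y), (24,X), (25,Y), (27,Y), (29,X), (38,Y)
ranks: 11->1, 15->2.5, 15->2.5, 17->4, 20->5, 21->6, 22->7, 23->8, 24->9, 25->10, 27->11, 29->12, 38->13
Step 2: Rank sum for X: R1 = 1 + 2.5 + 4 + 5 + 7 + 9 + 12 = 40.5.
Step 3: U_X = R1 - n1(n1+1)/2 = 40.5 - 7*8/2 = 40.5 - 28 = 12.5.
       U_Y = n1*n2 - U_X = 42 - 12.5 = 29.5.
Step 4: Ties are present, so use the tie-corrected normal approximation (with continuity correction) for the p-value.
Step 5: p-value = 0.252445; compare to alpha = 0.1. fail to reject H0.

U_X = 12.5, p = 0.252445, fail to reject H0 at alpha = 0.1.


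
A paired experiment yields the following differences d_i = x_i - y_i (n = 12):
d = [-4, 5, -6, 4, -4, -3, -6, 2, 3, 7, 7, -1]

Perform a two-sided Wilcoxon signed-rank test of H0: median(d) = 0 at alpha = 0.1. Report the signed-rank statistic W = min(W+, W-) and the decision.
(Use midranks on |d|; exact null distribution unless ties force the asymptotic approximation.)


Step 1: Drop any zero differences (none here) and take |d_i|.
|d| = [4, 5, 6, 4, 4, 3, 6, 2, 3, 7, 7, 1]
Step 2: Midrank |d_i| (ties get averaged ranks).
ranks: |4|->6, |5|->8, |6|->9.5, |4|->6, |4|->6, |3|->3.5, |6|->9.5, |2|->2, |3|->3.5, |7|->11.5, |7|->11.5, |1|->1
Step 3: Attach original signs; sum ranks with positive sign and with negative sign.
W+ = 8 + 6 + 2 + 3.5 + 11.5 + 11.5 = 42.5
W- = 6 + 9.5 + 6 + 3.5 + 9.5 + 1 = 35.5
(Check: W+ + W- = 78 should equal n(n+1)/2 = 78.)
Step 4: Test statistic W = min(W+, W-) = 35.5.
Step 5: Ties in |d|, so use the tie-corrected normal approximation.
        E[W] = n(n+1)/4 = 12*13/4 = 39.
        Tie groups: |d|=3 (t=2), |d|=4 (t=3), |d|=6 (t=2), |d|=7 (t=2); sum(t^3 - t) = 42.
        Var[W] = n(n+1)(2n+1)/24 - sum(t^3-t)/48 = 3900/24 - 42/48 = 161.625.
        z = (W - E[W]) / sqrt(Var[W]) = (35.5 - 39) / 12.7132 = -0.2753.
        Two-sided p = 2*Phi(z) = 0.783082.
Step 6: alpha = 0.1. fail to reject H0.

W+ = 42.5, W- = 35.5, W = min = 35.5, p = 0.783082, fail to reject H0.


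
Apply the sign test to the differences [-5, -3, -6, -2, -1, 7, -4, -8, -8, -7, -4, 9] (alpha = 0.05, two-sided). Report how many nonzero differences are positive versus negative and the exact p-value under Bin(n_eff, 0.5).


Step 1: Discard zero differences. Original n = 12; n_eff = number of nonzero differences = 12.
Nonzero differences (with sign): -5, -3, -6, -2, -1, +7, -4, -8, -8, -7, -4, +9
Step 2: Count signs: positive = 2, negative = 10.
Step 3: Under H0: P(positive) = 0.5, so the number of positives S ~ Bin(12, 0.5).
Step 4: Two-sided exact p-value = sum of Bin(12,0.5) probabilities at or below the observed probability = 0.038574.
Step 5: alpha = 0.05. reject H0.

n_eff = 12, pos = 2, neg = 10, p = 0.038574, reject H0.


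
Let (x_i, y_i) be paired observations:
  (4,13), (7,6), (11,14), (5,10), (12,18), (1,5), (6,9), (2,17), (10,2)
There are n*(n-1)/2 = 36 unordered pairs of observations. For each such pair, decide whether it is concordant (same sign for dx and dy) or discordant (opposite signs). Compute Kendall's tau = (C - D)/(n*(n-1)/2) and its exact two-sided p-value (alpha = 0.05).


Step 1: Enumerate the 36 unordered pairs (i,j) with i<j and classify each by sign(x_j-x_i) * sign(y_j-y_i).
  (1,2):dx=+3,dy=-7->D; (1,3):dx=+7,dy=+1->C; (1,4):dx=+1,dy=-3->D; (1,5):dx=+8,dy=+5->C
  (1,6):dx=-3,dy=-8->C; (1,7):dx=+2,dy=-4->D; (1,8):dx=-2,dy=+4->D; (1,9):dx=+6,dy=-11->D
  (2,3):dx=+4,dy=+8->C; (2,4):dx=-2,dy=+4->D; (2,5):dx=+5,dy=+12->C; (2,6):dx=-6,dy=-1->C
  (2,7):dx=-1,dy=+3->D; (2,8):dx=-5,dy=+11->D; (2,9):dx=+3,dy=-4->D; (3,4):dx=-6,dy=-4->C
  (3,5):dx=+1,dy=+4->C; (3,6):dx=-10,dy=-9->C; (3,7):dx=-5,dy=-5->C; (3,8):dx=-9,dy=+3->D
  (3,9):dx=-1,dy=-12->C; (4,5):dx=+7,dy=+8->C; (4,6):dx=-4,dy=-5->C; (4,7):dx=+1,dy=-1->D
  (4,8):dx=-3,dy=+7->D; (4,9):dx=+5,dy=-8->D; (5,6):dx=-11,dy=-13->C; (5,7):dx=-6,dy=-9->C
  (5,8):dx=-10,dy=-1->C; (5,9):dx=-2,dy=-16->C; (6,7):dx=+5,dy=+4->C; (6,8):dx=+1,dy=+12->C
  (6,9):dx=+9,dy=-3->D; (7,8):dx=-4,dy=+8->D; (7,9):dx=+4,dy=-7->D; (8,9):dx=+8,dy=-15->D
Step 2: C = 19, D = 17, total pairs = 36.
Step 3: tau = (C - D)/(n(n-1)/2) = (19 - 17)/36 = 0.055556.
Step 4: Exact two-sided p-value (enumerate n! = 362880 permutations of y under H0): p = 0.919455.
Step 5: alpha = 0.05. fail to reject H0.

tau_b = 0.0556 (C=19, D=17), p = 0.919455, fail to reject H0.


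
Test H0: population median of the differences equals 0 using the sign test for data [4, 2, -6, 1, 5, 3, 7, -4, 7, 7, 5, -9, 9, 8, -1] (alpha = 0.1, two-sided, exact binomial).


Step 1: Discard zero differences. Original n = 15; n_eff = number of nonzero differences = 15.
Nonzero differences (with sign): +4, +2, -6, +1, +5, +3, +7, -4, +7, +7, +5, -9, +9, +8, -1
Step 2: Count signs: positive = 11, negative = 4.
Step 3: Under H0: P(positive) = 0.5, so the number of positives S ~ Bin(15, 0.5).
Step 4: Two-sided exact p-value = sum of Bin(15,0.5) probabilities at or below the observed probability = 0.118469.
Step 5: alpha = 0.1. fail to reject H0.

n_eff = 15, pos = 11, neg = 4, p = 0.118469, fail to reject H0.


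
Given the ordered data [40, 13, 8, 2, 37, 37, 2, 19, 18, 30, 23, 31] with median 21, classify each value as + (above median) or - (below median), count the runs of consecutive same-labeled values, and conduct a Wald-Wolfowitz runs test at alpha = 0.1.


Step 1: Compute median = 21; label A = above, B = below.
Labels in order: ABBBAABBBAAA  (n_A = 6, n_B = 6)
Step 2: Count runs R = 5.
Step 3: Under H0 (random ordering), E[R] = 2*n_A*n_B/(n_A+n_B) + 1 = 2*6*6/12 + 1 = 7.0000.
        Var[R] = 2*n_A*n_B*(2*n_A*n_B - n_A - n_B) / ((n_A+n_B)^2 * (n_A+n_B-1)) = 4320/1584 = 2.7273.
        SD[R] = 1.6514.
Step 4: Continuity-corrected z = (R + 0.5 - E[R]) / SD[R] = (5 + 0.5 - 7.0000) / 1.6514 = -0.9083.
Step 5: Two-sided p-value via normal approximation = 2*(1 - Phi(|z|)) = 0.363722.
Step 6: alpha = 0.1. fail to reject H0.

R = 5, z = -0.9083, p = 0.363722, fail to reject H0.


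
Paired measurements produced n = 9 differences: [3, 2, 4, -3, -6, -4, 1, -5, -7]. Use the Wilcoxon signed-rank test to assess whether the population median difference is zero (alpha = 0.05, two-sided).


Step 1: Drop any zero differences (none here) and take |d_i|.
|d| = [3, 2, 4, 3, 6, 4, 1, 5, 7]
Step 2: Midrank |d_i| (ties get averaged ranks).
ranks: |3|->3.5, |2|->2, |4|->5.5, |3|->3.5, |6|->8, |4|->5.5, |1|->1, |5|->7, |7|->9
Step 3: Attach original signs; sum ranks with positive sign and with negative sign.
W+ = 3.5 + 2 + 5.5 + 1 = 12
W- = 3.5 + 8 + 5.5 + 7 + 9 = 33
(Check: W+ + W- = 45 should equal n(n+1)/2 = 45.)
Step 4: Test statistic W = min(W+, W-) = 12.
Step 5: Ties in |d|, so use the tie-corrected normal approximation.
        E[W] = n(n+1)/4 = 9*10/4 = 22.5.
        Tie groups: |d|=3 (t=2), |d|=4 (t=2); sum(t^3 - t) = 12.
        Var[W] = n(n+1)(2n+1)/24 - sum(t^3-t)/48 = 1710/24 - 12/48 = 71.
        z = (W - E[W]) / sqrt(Var[W]) = (12 - 22.5) / 8.4261 = -1.2461.
        Two-sided p = 2*Phi(z) = 0.212720.
Step 6: alpha = 0.05. fail to reject H0.

W+ = 12, W- = 33, W = min = 12, p = 0.212720, fail to reject H0.


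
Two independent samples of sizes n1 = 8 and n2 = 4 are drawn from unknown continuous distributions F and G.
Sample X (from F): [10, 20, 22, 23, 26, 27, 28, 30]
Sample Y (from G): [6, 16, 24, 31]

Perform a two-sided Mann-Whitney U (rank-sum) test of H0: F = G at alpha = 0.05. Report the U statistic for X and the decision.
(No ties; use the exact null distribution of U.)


Step 1: Combine and sort all 12 observations; assign midranks.
sorted (value, group): (6,Y), (10,X), (16,Y), (20,X), (22,X), (23,X), (24,Y), (26,X), (27,X), (28,X), (30,X), (31,Y)
ranks: 6->1, 10->2, 16->3, 20->4, 22->5, 23->6, 24->7, 26->8, 27->9, 28->10, 30->11, 31->12
Step 2: Rank sum for X: R1 = 2 + 4 + 5 + 6 + 8 + 9 + 10 + 11 = 55.
Step 3: U_X = R1 - n1(n1+1)/2 = 55 - 8*9/2 = 55 - 36 = 19.
       U_Y = n1*n2 - U_X = 32 - 19 = 13.
Step 4: No ties, so the exact null distribution of U (based on enumerating the C(12,8) = 495 equally likely rank assignments) gives the two-sided p-value.
Step 5: p-value = 0.682828; compare to alpha = 0.05. fail to reject H0.

U_X = 19, p = 0.682828, fail to reject H0 at alpha = 0.05.


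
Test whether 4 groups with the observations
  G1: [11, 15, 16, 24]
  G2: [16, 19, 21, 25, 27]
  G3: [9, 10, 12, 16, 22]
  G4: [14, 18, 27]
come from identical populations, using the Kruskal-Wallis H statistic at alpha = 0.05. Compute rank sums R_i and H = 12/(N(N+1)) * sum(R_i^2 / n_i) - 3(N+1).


Step 1: Combine all N = 17 observations and assign midranks.
sorted (value, group, rank): (9,G3,1), (10,G3,2), (11,G1,3), (12,G3,4), (14,G4,5), (15,G1,6), (16,G1,8), (16,G2,8), (16,G3,8), (18,G4,10), (19,G2,11), (21,G2,12), (22,G3,13), (24,G1,14), (25,G2,15), (27,G2,16.5), (27,G4,16.5)
Step 2: Sum ranks within each group.
R_1 = 31 (n_1 = 4)
R_2 = 62.5 (n_2 = 5)
R_3 = 28 (n_3 = 5)
R_4 = 31.5 (n_4 = 3)
Step 3: H = 12/(N(N+1)) * sum(R_i^2/n_i) - 3(N+1)
     = 12/(17*18) * (31^2/4 + 62.5^2/5 + 28^2/5 + 31.5^2/3) - 3*18
     = 0.039216 * 1509.05 - 54
     = 5.178431.
Step 4: Ties present; correction factor C = 1 - 30/(17^3 - 17) = 0.993873. Corrected H = 5.178431 / 0.993873 = 5.210358.
Step 5: Under H0, H ~ chi^2(3); p-value = 0.157026.
Step 6: alpha = 0.05. fail to reject H0.

H = 5.2104, df = 3, p = 0.157026, fail to reject H0.
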